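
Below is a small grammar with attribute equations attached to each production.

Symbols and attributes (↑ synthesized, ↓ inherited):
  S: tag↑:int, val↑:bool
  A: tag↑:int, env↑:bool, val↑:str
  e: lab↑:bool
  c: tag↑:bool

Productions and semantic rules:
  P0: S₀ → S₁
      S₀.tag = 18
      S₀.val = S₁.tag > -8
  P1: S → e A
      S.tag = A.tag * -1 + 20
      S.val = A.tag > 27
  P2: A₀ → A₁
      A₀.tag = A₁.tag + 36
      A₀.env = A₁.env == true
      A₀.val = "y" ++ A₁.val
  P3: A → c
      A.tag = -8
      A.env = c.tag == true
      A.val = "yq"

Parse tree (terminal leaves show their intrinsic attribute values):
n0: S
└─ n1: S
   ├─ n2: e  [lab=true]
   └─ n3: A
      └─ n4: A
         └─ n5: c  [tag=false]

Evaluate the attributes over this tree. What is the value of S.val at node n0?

false

1. n2.lab = true  [terminal]
2. n5.tag = false  [terminal]
3. n4.tag = -8  [-8]
4. n4.env = false  [c.tag == true]
5. n4.val = "yq"  ["yq"]
6. n3.tag = 28  [A₁.tag + 36]
7. n3.env = false  [A₁.env == true]
8. n3.val = "yyq"  ["y" ++ A₁.val]
9. n1.tag = -8  [A.tag * -1 + 20]
10. n1.val = true  [A.tag > 27]
11. n0.tag = 18  [18]
12. n0.val = false  [S₁.tag > -8]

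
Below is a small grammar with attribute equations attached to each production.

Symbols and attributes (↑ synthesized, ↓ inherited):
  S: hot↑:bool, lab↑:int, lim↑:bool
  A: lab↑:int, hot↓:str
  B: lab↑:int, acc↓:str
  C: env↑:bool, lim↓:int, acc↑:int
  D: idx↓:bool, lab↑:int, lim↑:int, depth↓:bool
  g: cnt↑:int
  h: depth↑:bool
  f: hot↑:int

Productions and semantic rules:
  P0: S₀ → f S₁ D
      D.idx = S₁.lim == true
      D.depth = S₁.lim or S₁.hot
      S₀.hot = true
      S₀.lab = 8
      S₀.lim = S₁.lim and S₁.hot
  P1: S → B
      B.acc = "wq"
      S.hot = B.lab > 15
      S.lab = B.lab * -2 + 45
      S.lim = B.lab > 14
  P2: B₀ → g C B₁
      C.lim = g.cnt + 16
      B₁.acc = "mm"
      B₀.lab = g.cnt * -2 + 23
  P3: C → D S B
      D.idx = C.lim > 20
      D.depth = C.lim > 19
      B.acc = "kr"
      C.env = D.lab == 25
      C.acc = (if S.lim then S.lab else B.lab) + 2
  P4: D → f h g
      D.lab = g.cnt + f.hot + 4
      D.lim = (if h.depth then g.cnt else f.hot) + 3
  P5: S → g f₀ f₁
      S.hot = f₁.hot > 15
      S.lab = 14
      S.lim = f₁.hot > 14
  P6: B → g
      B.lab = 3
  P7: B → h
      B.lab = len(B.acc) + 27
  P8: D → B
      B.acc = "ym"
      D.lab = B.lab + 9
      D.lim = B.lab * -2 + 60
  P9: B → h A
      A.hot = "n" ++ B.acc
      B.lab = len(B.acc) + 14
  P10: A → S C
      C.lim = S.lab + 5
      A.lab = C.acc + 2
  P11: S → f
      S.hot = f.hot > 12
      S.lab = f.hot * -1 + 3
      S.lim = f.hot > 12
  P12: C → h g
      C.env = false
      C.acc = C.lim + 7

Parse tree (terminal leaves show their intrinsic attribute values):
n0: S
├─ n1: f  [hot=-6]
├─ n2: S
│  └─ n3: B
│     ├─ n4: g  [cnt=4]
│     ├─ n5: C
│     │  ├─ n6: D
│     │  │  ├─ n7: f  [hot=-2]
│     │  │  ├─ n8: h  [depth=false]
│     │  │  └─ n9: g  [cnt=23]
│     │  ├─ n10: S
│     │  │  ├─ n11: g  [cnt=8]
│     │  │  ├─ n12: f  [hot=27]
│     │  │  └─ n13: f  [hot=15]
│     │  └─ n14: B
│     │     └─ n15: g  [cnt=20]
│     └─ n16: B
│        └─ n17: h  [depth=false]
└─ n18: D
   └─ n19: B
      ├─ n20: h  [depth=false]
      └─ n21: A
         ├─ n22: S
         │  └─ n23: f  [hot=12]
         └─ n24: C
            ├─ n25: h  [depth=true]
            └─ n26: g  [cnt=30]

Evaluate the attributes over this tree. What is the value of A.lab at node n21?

5

1. n1.hot = -6  [terminal]
2. n3.acc = "wq"  ["wq"]
3. n4.cnt = 4  [terminal]
4. n5.lim = 20  [g.cnt + 16]
5. n6.idx = false  [C.lim > 20]
6. n6.depth = true  [C.lim > 19]
7. n7.hot = -2  [terminal]
8. n8.depth = false  [terminal]
9. n9.cnt = 23  [terminal]
10. n6.lab = 25  [g.cnt + f.hot + 4]
11. n6.lim = 1  [(if h.depth then g.cnt else f.hot) + 3]
12. n11.cnt = 8  [terminal]
13. n12.hot = 27  [terminal]
14. n13.hot = 15  [terminal]
15. n10.hot = false  [f₁.hot > 15]
16. n10.lab = 14  [14]
17. n10.lim = true  [f₁.hot > 14]
18. n14.acc = "kr"  ["kr"]
19. n15.cnt = 20  [terminal]
20. n14.lab = 3  [3]
21. n5.env = true  [D.lab == 25]
22. n5.acc = 16  [(if S.lim then S.lab else B.lab) + 2]
23. n16.acc = "mm"  ["mm"]
24. n17.depth = false  [terminal]
25. n16.lab = 29  [len(B.acc) + 27]
26. n3.lab = 15  [g.cnt * -2 + 23]
27. n2.hot = false  [B.lab > 15]
28. n2.lab = 15  [B.lab * -2 + 45]
29. n2.lim = true  [B.lab > 14]
30. n18.idx = true  [S₁.lim == true]
31. n18.depth = true  [S₁.lim or S₁.hot]
32. n19.acc = "ym"  ["ym"]
33. n20.depth = false  [terminal]
34. n21.hot = "nym"  ["n" ++ B.acc]
35. n23.hot = 12  [terminal]
36. n22.hot = false  [f.hot > 12]
37. n22.lab = -9  [f.hot * -1 + 3]
38. n22.lim = false  [f.hot > 12]
39. n24.lim = -4  [S.lab + 5]
40. n25.depth = true  [terminal]
41. n26.cnt = 30  [terminal]
42. n24.env = false  [false]
43. n24.acc = 3  [C.lim + 7]
44. n21.lab = 5  [C.acc + 2]
45. n19.lab = 16  [len(B.acc) + 14]
46. n18.lab = 25  [B.lab + 9]
47. n18.lim = 28  [B.lab * -2 + 60]
48. n0.hot = true  [true]
49. n0.lab = 8  [8]
50. n0.lim = false  [S₁.lim and S₁.hot]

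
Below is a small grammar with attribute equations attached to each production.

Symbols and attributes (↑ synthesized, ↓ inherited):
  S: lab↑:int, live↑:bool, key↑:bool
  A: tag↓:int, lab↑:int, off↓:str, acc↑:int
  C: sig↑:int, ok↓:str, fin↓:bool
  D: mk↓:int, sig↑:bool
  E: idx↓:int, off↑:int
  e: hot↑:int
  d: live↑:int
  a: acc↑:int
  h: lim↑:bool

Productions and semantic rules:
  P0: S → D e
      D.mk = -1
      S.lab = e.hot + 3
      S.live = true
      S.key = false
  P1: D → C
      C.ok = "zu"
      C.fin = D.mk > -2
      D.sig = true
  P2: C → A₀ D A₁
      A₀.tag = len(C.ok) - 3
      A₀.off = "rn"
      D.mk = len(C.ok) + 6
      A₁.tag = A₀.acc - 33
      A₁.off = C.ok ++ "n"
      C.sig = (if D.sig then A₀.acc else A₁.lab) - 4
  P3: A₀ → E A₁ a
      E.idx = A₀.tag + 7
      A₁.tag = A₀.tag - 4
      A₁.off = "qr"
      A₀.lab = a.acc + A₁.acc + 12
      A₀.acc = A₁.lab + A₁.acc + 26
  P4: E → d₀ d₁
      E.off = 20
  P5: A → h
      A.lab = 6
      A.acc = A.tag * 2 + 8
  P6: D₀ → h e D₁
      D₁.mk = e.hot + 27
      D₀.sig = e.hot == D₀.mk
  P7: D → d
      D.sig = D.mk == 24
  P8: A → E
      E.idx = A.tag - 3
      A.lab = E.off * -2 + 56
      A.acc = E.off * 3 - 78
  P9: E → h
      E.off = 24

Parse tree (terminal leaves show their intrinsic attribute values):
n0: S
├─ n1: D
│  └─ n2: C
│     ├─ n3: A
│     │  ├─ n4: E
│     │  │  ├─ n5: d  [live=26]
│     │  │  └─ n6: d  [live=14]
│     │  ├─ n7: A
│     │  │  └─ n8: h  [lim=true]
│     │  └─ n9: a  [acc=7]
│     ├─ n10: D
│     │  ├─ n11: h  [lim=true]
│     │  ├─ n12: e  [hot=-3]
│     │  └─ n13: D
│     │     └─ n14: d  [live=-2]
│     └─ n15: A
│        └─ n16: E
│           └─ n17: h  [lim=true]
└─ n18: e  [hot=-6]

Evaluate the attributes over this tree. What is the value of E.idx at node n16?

-6

1. n1.mk = -1  [-1]
2. n2.ok = "zu"  ["zu"]
3. n2.fin = true  [D.mk > -2]
4. n3.tag = -1  [len(C.ok) - 3]
5. n3.off = "rn"  ["rn"]
6. n4.idx = 6  [A₀.tag + 7]
7. n5.live = 26  [terminal]
8. n6.live = 14  [terminal]
9. n4.off = 20  [20]
10. n7.tag = -5  [A₀.tag - 4]
11. n7.off = "qr"  ["qr"]
12. n8.lim = true  [terminal]
13. n7.lab = 6  [6]
14. n7.acc = -2  [A.tag * 2 + 8]
15. n9.acc = 7  [terminal]
16. n3.lab = 17  [a.acc + A₁.acc + 12]
17. n3.acc = 30  [A₁.lab + A₁.acc + 26]
18. n10.mk = 8  [len(C.ok) + 6]
19. n11.lim = true  [terminal]
20. n12.hot = -3  [terminal]
21. n13.mk = 24  [e.hot + 27]
22. n14.live = -2  [terminal]
23. n13.sig = true  [D.mk == 24]
24. n10.sig = false  [e.hot == D₀.mk]
25. n15.tag = -3  [A₀.acc - 33]
26. n15.off = "zun"  [C.ok ++ "n"]
27. n16.idx = -6  [A.tag - 3]
28. n17.lim = true  [terminal]
29. n16.off = 24  [24]
30. n15.lab = 8  [E.off * -2 + 56]
31. n15.acc = -6  [E.off * 3 - 78]
32. n2.sig = 4  [(if D.sig then A₀.acc else A₁.lab) - 4]
33. n1.sig = true  [true]
34. n18.hot = -6  [terminal]
35. n0.lab = -3  [e.hot + 3]
36. n0.live = true  [true]
37. n0.key = false  [false]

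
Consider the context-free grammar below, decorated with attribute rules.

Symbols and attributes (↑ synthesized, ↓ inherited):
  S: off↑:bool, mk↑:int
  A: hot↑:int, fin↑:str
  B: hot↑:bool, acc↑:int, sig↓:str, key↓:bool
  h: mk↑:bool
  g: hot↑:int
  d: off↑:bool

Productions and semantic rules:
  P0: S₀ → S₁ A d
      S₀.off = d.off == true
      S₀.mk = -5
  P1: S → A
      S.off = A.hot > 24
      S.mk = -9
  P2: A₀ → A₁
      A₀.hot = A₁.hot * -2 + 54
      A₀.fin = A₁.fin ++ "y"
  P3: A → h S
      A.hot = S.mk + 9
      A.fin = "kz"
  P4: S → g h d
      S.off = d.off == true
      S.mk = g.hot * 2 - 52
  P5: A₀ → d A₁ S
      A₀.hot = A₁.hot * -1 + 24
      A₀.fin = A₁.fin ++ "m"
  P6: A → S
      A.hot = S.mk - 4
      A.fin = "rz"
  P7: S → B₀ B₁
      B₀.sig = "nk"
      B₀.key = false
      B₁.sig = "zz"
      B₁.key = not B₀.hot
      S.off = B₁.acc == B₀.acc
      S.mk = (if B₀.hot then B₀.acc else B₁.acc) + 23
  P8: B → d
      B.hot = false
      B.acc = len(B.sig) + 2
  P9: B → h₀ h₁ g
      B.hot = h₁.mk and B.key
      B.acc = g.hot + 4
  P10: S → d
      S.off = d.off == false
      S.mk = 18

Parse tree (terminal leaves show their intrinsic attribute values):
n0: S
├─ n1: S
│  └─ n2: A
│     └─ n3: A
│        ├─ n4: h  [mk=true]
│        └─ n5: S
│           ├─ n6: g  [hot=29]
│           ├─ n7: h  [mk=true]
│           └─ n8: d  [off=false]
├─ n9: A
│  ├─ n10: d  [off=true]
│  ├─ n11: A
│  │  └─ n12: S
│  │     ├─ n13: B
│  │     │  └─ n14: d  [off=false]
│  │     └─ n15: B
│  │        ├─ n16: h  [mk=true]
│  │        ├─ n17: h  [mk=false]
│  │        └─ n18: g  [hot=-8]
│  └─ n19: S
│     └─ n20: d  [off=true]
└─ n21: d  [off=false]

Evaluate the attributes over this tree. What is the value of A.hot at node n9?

9

1. n4.mk = true  [terminal]
2. n6.hot = 29  [terminal]
3. n7.mk = true  [terminal]
4. n8.off = false  [terminal]
5. n5.off = false  [d.off == true]
6. n5.mk = 6  [g.hot * 2 - 52]
7. n3.hot = 15  [S.mk + 9]
8. n3.fin = "kz"  ["kz"]
9. n2.hot = 24  [A₁.hot * -2 + 54]
10. n2.fin = "kzy"  [A₁.fin ++ "y"]
11. n1.off = false  [A.hot > 24]
12. n1.mk = -9  [-9]
13. n10.off = true  [terminal]
14. n13.sig = "nk"  ["nk"]
15. n13.key = false  [false]
16. n14.off = false  [terminal]
17. n13.hot = false  [false]
18. n13.acc = 4  [len(B.sig) + 2]
19. n15.sig = "zz"  ["zz"]
20. n15.key = true  [not B₀.hot]
21. n16.mk = true  [terminal]
22. n17.mk = false  [terminal]
23. n18.hot = -8  [terminal]
24. n15.hot = false  [h₁.mk and B.key]
25. n15.acc = -4  [g.hot + 4]
26. n12.off = false  [B₁.acc == B₀.acc]
27. n12.mk = 19  [(if B₀.hot then B₀.acc else B₁.acc) + 23]
28. n11.hot = 15  [S.mk - 4]
29. n11.fin = "rz"  ["rz"]
30. n20.off = true  [terminal]
31. n19.off = false  [d.off == false]
32. n19.mk = 18  [18]
33. n9.hot = 9  [A₁.hot * -1 + 24]
34. n9.fin = "rzm"  [A₁.fin ++ "m"]
35. n21.off = false  [terminal]
36. n0.off = false  [d.off == true]
37. n0.mk = -5  [-5]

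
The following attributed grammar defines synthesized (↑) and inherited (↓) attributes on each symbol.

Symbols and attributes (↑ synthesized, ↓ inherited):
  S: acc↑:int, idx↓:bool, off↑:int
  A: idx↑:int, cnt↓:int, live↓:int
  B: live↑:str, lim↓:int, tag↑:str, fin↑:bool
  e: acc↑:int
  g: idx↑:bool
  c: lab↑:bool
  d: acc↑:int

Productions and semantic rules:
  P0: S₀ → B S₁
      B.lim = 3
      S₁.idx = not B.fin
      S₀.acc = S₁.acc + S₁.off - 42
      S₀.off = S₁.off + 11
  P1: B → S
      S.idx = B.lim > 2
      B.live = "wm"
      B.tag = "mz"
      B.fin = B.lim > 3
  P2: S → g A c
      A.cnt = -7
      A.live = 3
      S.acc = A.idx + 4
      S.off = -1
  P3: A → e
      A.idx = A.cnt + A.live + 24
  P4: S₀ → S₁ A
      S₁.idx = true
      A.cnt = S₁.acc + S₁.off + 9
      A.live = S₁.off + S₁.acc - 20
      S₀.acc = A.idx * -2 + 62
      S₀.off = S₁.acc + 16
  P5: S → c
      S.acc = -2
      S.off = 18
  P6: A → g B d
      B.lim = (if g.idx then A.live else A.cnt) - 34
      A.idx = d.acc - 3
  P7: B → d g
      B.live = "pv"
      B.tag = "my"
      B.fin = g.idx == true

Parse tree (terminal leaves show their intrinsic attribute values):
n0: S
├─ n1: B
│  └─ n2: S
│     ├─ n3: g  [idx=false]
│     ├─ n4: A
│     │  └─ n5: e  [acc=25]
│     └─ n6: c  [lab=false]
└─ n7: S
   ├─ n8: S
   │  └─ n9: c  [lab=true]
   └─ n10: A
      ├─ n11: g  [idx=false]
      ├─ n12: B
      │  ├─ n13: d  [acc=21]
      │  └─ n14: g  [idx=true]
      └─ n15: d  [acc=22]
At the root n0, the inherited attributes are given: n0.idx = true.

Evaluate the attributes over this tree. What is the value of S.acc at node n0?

-4

1. n0.idx = true  [given at root]
2. n1.lim = 3  [3]
3. n2.idx = true  [B.lim > 2]
4. n3.idx = false  [terminal]
5. n4.cnt = -7  [-7]
6. n4.live = 3  [3]
7. n5.acc = 25  [terminal]
8. n4.idx = 20  [A.cnt + A.live + 24]
9. n6.lab = false  [terminal]
10. n2.acc = 24  [A.idx + 4]
11. n2.off = -1  [-1]
12. n1.live = "wm"  ["wm"]
13. n1.tag = "mz"  ["mz"]
14. n1.fin = false  [B.lim > 3]
15. n7.idx = true  [not B.fin]
16. n8.idx = true  [true]
17. n9.lab = true  [terminal]
18. n8.acc = -2  [-2]
19. n8.off = 18  [18]
20. n10.cnt = 25  [S₁.acc + S₁.off + 9]
21. n10.live = -4  [S₁.off + S₁.acc - 20]
22. n11.idx = false  [terminal]
23. n12.lim = -9  [(if g.idx then A.live else A.cnt) - 34]
24. n13.acc = 21  [terminal]
25. n14.idx = true  [terminal]
26. n12.live = "pv"  ["pv"]
27. n12.tag = "my"  ["my"]
28. n12.fin = true  [g.idx == true]
29. n15.acc = 22  [terminal]
30. n10.idx = 19  [d.acc - 3]
31. n7.acc = 24  [A.idx * -2 + 62]
32. n7.off = 14  [S₁.acc + 16]
33. n0.acc = -4  [S₁.acc + S₁.off - 42]
34. n0.off = 25  [S₁.off + 11]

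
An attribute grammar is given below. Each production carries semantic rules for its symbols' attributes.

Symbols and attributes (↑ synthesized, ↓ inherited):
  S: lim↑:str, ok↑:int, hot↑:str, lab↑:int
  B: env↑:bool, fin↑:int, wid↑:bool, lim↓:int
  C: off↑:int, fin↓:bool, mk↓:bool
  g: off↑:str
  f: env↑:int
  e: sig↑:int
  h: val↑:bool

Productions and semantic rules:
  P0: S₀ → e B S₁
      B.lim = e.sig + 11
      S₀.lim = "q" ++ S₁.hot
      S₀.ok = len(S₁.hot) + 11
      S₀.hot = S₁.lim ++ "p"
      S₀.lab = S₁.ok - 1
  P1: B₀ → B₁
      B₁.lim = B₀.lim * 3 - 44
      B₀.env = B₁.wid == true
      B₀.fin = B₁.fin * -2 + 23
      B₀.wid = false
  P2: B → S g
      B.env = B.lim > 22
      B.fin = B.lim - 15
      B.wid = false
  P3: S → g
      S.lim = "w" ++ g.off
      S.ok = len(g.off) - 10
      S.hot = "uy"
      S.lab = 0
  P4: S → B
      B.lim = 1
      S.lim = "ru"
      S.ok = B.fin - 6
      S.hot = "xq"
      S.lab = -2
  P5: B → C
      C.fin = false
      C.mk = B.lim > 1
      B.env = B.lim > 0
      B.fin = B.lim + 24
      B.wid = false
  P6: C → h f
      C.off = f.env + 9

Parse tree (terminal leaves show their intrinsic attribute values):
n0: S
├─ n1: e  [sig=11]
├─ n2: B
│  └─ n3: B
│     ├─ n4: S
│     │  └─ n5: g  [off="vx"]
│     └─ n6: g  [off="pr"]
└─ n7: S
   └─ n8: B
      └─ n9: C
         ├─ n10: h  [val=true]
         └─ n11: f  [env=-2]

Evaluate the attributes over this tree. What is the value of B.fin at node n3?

7

1. n1.sig = 11  [terminal]
2. n2.lim = 22  [e.sig + 11]
3. n3.lim = 22  [B₀.lim * 3 - 44]
4. n5.off = "vx"  [terminal]
5. n4.lim = "wvx"  ["w" ++ g.off]
6. n4.ok = -8  [len(g.off) - 10]
7. n4.hot = "uy"  ["uy"]
8. n4.lab = 0  [0]
9. n6.off = "pr"  [terminal]
10. n3.env = false  [B.lim > 22]
11. n3.fin = 7  [B.lim - 15]
12. n3.wid = false  [false]
13. n2.env = false  [B₁.wid == true]
14. n2.fin = 9  [B₁.fin * -2 + 23]
15. n2.wid = false  [false]
16. n8.lim = 1  [1]
17. n9.fin = false  [false]
18. n9.mk = false  [B.lim > 1]
19. n10.val = true  [terminal]
20. n11.env = -2  [terminal]
21. n9.off = 7  [f.env + 9]
22. n8.env = true  [B.lim > 0]
23. n8.fin = 25  [B.lim + 24]
24. n8.wid = false  [false]
25. n7.lim = "ru"  ["ru"]
26. n7.ok = 19  [B.fin - 6]
27. n7.hot = "xq"  ["xq"]
28. n7.lab = -2  [-2]
29. n0.lim = "qxq"  ["q" ++ S₁.hot]
30. n0.ok = 13  [len(S₁.hot) + 11]
31. n0.hot = "rup"  [S₁.lim ++ "p"]
32. n0.lab = 18  [S₁.ok - 1]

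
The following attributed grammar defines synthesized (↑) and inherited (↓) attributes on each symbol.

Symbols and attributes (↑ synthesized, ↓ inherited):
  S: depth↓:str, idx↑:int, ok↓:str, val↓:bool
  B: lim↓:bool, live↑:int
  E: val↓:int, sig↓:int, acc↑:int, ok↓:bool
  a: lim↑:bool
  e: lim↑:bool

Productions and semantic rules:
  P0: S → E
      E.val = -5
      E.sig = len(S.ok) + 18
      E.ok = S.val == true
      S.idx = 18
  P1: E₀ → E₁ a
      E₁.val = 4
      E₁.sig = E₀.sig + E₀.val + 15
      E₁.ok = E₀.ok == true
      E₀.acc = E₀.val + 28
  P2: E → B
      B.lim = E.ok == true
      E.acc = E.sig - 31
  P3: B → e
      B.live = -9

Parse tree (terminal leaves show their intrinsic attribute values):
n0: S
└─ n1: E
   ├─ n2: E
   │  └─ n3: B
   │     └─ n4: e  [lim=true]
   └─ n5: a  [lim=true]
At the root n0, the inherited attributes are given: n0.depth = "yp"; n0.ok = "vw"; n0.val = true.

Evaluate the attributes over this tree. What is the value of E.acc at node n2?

-1

1. n0.depth = "yp"  [given at root]
2. n0.ok = "vw"  [given at root]
3. n0.val = true  [given at root]
4. n1.val = -5  [-5]
5. n1.sig = 20  [len(S.ok) + 18]
6. n1.ok = true  [S.val == true]
7. n2.val = 4  [4]
8. n2.sig = 30  [E₀.sig + E₀.val + 15]
9. n2.ok = true  [E₀.ok == true]
10. n3.lim = true  [E.ok == true]
11. n4.lim = true  [terminal]
12. n3.live = -9  [-9]
13. n2.acc = -1  [E.sig - 31]
14. n5.lim = true  [terminal]
15. n1.acc = 23  [E₀.val + 28]
16. n0.idx = 18  [18]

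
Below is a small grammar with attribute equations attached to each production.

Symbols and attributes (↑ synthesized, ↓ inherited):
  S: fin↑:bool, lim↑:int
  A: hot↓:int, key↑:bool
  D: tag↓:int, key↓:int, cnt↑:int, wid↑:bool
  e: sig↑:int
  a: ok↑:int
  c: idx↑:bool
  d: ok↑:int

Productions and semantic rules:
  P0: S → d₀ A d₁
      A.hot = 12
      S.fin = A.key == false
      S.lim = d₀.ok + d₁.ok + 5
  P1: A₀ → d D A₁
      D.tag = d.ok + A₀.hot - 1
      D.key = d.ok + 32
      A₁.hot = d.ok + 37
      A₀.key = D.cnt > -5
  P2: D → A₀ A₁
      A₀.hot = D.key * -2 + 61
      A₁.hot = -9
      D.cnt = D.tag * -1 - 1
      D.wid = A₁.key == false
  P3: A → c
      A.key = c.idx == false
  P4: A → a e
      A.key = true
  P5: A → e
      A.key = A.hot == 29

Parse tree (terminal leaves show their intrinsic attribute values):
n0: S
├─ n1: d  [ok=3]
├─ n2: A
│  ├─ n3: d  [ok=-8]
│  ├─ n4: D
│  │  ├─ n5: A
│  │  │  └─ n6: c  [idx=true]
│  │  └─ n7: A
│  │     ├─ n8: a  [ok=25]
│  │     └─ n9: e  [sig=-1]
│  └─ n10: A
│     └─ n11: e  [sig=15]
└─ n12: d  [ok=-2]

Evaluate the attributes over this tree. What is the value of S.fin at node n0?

1. n1.ok = 3  [terminal]
2. n2.hot = 12  [12]
3. n3.ok = -8  [terminal]
4. n4.tag = 3  [d.ok + A₀.hot - 1]
5. n4.key = 24  [d.ok + 32]
6. n5.hot = 13  [D.key * -2 + 61]
7. n6.idx = true  [terminal]
8. n5.key = false  [c.idx == false]
9. n7.hot = -9  [-9]
10. n8.ok = 25  [terminal]
11. n9.sig = -1  [terminal]
12. n7.key = true  [true]
13. n4.cnt = -4  [D.tag * -1 - 1]
14. n4.wid = false  [A₁.key == false]
15. n10.hot = 29  [d.ok + 37]
16. n11.sig = 15  [terminal]
17. n10.key = true  [A.hot == 29]
18. n2.key = true  [D.cnt > -5]
19. n12.ok = -2  [terminal]
20. n0.fin = false  [A.key == false]
21. n0.lim = 6  [d₀.ok + d₁.ok + 5]

false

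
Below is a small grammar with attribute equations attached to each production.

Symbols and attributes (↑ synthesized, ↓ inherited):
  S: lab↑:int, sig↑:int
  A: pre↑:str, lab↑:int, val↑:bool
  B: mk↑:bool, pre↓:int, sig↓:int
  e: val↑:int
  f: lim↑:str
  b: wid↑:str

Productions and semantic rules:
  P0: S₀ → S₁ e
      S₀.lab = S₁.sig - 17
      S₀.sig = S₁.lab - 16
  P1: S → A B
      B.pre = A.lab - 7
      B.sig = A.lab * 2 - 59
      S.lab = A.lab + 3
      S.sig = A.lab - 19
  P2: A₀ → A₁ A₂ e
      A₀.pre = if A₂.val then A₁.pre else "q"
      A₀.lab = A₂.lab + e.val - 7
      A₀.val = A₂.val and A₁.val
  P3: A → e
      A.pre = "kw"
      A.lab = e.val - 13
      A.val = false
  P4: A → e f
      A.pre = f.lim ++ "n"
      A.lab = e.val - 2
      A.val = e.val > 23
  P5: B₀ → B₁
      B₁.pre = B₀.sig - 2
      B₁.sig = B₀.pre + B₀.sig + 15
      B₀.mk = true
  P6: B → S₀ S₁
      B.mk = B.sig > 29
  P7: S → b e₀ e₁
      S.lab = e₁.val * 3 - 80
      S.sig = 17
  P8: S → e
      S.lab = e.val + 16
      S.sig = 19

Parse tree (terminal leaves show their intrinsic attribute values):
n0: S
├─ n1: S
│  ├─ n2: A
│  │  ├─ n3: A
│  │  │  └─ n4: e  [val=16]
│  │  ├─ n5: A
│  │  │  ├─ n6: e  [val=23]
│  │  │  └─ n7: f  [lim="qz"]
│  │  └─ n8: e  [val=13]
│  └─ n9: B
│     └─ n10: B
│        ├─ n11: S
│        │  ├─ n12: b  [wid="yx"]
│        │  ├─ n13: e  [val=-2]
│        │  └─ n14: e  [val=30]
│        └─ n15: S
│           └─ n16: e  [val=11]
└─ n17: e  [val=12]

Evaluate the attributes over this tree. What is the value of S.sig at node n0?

1. n4.val = 16  [terminal]
2. n3.pre = "kw"  ["kw"]
3. n3.lab = 3  [e.val - 13]
4. n3.val = false  [false]
5. n6.val = 23  [terminal]
6. n7.lim = "qz"  [terminal]
7. n5.pre = "qzn"  [f.lim ++ "n"]
8. n5.lab = 21  [e.val - 2]
9. n5.val = false  [e.val > 23]
10. n8.val = 13  [terminal]
11. n2.pre = "q"  [if A₂.val then A₁.pre else "q"]
12. n2.lab = 27  [A₂.lab + e.val - 7]
13. n2.val = false  [A₂.val and A₁.val]
14. n9.pre = 20  [A.lab - 7]
15. n9.sig = -5  [A.lab * 2 - 59]
16. n10.pre = -7  [B₀.sig - 2]
17. n10.sig = 30  [B₀.pre + B₀.sig + 15]
18. n12.wid = "yx"  [terminal]
19. n13.val = -2  [terminal]
20. n14.val = 30  [terminal]
21. n11.lab = 10  [e₁.val * 3 - 80]
22. n11.sig = 17  [17]
23. n16.val = 11  [terminal]
24. n15.lab = 27  [e.val + 16]
25. n15.sig = 19  [19]
26. n10.mk = true  [B.sig > 29]
27. n9.mk = true  [true]
28. n1.lab = 30  [A.lab + 3]
29. n1.sig = 8  [A.lab - 19]
30. n17.val = 12  [terminal]
31. n0.lab = -9  [S₁.sig - 17]
32. n0.sig = 14  [S₁.lab - 16]

14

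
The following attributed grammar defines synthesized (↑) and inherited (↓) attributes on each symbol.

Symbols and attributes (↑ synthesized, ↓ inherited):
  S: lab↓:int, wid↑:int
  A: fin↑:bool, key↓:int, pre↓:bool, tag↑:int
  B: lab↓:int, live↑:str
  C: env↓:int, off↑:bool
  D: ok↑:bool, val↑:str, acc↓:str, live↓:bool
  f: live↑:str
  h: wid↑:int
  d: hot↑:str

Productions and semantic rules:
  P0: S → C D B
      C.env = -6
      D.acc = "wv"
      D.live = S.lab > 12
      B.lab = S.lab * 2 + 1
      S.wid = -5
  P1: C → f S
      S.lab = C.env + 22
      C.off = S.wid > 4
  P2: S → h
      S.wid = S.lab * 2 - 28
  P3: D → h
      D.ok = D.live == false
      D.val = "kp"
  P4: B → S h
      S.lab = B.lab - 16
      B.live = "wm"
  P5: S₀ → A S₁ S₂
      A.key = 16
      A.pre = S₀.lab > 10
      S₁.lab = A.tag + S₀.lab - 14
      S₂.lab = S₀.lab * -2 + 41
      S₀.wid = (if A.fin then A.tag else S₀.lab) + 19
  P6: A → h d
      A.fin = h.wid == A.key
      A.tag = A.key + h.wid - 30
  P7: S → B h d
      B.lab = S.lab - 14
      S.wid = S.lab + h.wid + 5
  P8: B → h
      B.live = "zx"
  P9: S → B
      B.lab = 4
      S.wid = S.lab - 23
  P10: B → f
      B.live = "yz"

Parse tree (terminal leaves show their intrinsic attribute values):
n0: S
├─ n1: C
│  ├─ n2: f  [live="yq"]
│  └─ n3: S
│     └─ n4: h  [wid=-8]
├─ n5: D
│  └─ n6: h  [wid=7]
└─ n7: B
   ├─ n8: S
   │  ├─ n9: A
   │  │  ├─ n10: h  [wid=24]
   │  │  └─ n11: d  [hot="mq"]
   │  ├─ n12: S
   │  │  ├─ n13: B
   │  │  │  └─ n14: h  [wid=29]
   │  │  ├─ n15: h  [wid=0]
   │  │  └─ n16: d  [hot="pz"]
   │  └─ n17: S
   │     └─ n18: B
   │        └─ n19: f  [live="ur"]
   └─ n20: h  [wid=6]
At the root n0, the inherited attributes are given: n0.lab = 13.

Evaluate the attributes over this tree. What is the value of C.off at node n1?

1. n0.lab = 13  [given at root]
2. n1.env = -6  [-6]
3. n2.live = "yq"  [terminal]
4. n3.lab = 16  [C.env + 22]
5. n4.wid = -8  [terminal]
6. n3.wid = 4  [S.lab * 2 - 28]
7. n1.off = false  [S.wid > 4]
8. n5.acc = "wv"  ["wv"]
9. n5.live = true  [S.lab > 12]
10. n6.wid = 7  [terminal]
11. n5.ok = false  [D.live == false]
12. n5.val = "kp"  ["kp"]
13. n7.lab = 27  [S.lab * 2 + 1]
14. n8.lab = 11  [B.lab - 16]
15. n9.key = 16  [16]
16. n9.pre = true  [S₀.lab > 10]
17. n10.wid = 24  [terminal]
18. n11.hot = "mq"  [terminal]
19. n9.fin = false  [h.wid == A.key]
20. n9.tag = 10  [A.key + h.wid - 30]
21. n12.lab = 7  [A.tag + S₀.lab - 14]
22. n13.lab = -7  [S.lab - 14]
23. n14.wid = 29  [terminal]
24. n13.live = "zx"  ["zx"]
25. n15.wid = 0  [terminal]
26. n16.hot = "pz"  [terminal]
27. n12.wid = 12  [S.lab + h.wid + 5]
28. n17.lab = 19  [S₀.lab * -2 + 41]
29. n18.lab = 4  [4]
30. n19.live = "ur"  [terminal]
31. n18.live = "yz"  ["yz"]
32. n17.wid = -4  [S.lab - 23]
33. n8.wid = 30  [(if A.fin then A.tag else S₀.lab) + 19]
34. n20.wid = 6  [terminal]
35. n7.live = "wm"  ["wm"]
36. n0.wid = -5  [-5]

false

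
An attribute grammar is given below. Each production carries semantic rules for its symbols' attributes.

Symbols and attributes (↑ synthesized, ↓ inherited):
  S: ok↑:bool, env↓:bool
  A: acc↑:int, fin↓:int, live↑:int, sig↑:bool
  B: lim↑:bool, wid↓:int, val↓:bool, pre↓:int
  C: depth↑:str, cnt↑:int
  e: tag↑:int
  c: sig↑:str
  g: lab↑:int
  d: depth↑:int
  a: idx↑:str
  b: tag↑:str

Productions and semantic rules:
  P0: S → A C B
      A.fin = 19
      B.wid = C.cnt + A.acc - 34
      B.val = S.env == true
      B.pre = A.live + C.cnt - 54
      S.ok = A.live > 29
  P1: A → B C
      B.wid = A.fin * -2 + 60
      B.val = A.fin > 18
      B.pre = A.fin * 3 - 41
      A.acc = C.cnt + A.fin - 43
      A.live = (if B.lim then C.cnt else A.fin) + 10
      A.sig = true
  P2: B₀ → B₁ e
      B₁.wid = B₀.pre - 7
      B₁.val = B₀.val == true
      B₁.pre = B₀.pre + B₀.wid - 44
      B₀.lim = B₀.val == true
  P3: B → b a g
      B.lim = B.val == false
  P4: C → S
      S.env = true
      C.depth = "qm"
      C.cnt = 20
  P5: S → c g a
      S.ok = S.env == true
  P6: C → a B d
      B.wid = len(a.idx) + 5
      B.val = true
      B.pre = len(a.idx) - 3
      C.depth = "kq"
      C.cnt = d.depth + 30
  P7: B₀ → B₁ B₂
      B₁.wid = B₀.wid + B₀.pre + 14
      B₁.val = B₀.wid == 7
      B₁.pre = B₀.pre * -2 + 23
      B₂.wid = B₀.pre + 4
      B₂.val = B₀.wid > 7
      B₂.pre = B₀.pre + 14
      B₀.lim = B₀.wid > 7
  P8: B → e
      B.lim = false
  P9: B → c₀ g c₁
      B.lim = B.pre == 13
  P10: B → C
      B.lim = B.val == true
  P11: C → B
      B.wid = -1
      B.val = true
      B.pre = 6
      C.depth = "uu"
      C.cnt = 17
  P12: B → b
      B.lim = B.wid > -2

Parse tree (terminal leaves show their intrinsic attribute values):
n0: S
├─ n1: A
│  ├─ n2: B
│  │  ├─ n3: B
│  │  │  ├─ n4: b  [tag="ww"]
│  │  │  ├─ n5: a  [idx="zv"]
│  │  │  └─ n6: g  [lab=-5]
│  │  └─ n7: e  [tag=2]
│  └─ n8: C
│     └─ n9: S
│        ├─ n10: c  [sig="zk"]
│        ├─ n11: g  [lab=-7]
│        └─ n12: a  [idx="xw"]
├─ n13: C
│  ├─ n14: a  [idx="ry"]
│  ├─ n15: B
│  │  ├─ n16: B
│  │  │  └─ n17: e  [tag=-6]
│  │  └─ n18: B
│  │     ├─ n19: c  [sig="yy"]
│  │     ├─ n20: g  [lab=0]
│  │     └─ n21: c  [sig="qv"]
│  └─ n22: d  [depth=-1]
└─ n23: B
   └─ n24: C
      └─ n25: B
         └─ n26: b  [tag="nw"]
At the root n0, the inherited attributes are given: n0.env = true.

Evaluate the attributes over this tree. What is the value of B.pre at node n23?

1. n0.env = true  [given at root]
2. n1.fin = 19  [19]
3. n2.wid = 22  [A.fin * -2 + 60]
4. n2.val = true  [A.fin > 18]
5. n2.pre = 16  [A.fin * 3 - 41]
6. n3.wid = 9  [B₀.pre - 7]
7. n3.val = true  [B₀.val == true]
8. n3.pre = -6  [B₀.pre + B₀.wid - 44]
9. n4.tag = "ww"  [terminal]
10. n5.idx = "zv"  [terminal]
11. n6.lab = -5  [terminal]
12. n3.lim = false  [B.val == false]
13. n7.tag = 2  [terminal]
14. n2.lim = true  [B₀.val == true]
15. n9.env = true  [true]
16. n10.sig = "zk"  [terminal]
17. n11.lab = -7  [terminal]
18. n12.idx = "xw"  [terminal]
19. n9.ok = true  [S.env == true]
20. n8.depth = "qm"  ["qm"]
21. n8.cnt = 20  [20]
22. n1.acc = -4  [C.cnt + A.fin - 43]
23. n1.live = 30  [(if B.lim then C.cnt else A.fin) + 10]
24. n1.sig = true  [true]
25. n14.idx = "ry"  [terminal]
26. n15.wid = 7  [len(a.idx) + 5]
27. n15.val = true  [true]
28. n15.pre = -1  [len(a.idx) - 3]
29. n16.wid = 20  [B₀.wid + B₀.pre + 14]
30. n16.val = true  [B₀.wid == 7]
31. n16.pre = 25  [B₀.pre * -2 + 23]
32. n17.tag = -6  [terminal]
33. n16.lim = false  [false]
34. n18.wid = 3  [B₀.pre + 4]
35. n18.val = false  [B₀.wid > 7]
36. n18.pre = 13  [B₀.pre + 14]
37. n19.sig = "yy"  [terminal]
38. n20.lab = 0  [terminal]
39. n21.sig = "qv"  [terminal]
40. n18.lim = true  [B.pre == 13]
41. n15.lim = false  [B₀.wid > 7]
42. n22.depth = -1  [terminal]
43. n13.depth = "kq"  ["kq"]
44. n13.cnt = 29  [d.depth + 30]
45. n23.wid = -9  [C.cnt + A.acc - 34]
46. n23.val = true  [S.env == true]
47. n23.pre = 5  [A.live + C.cnt - 54]
48. n25.wid = -1  [-1]
49. n25.val = true  [true]
50. n25.pre = 6  [6]
51. n26.tag = "nw"  [terminal]
52. n25.lim = true  [B.wid > -2]
53. n24.depth = "uu"  ["uu"]
54. n24.cnt = 17  [17]
55. n23.lim = true  [B.val == true]
56. n0.ok = true  [A.live > 29]

5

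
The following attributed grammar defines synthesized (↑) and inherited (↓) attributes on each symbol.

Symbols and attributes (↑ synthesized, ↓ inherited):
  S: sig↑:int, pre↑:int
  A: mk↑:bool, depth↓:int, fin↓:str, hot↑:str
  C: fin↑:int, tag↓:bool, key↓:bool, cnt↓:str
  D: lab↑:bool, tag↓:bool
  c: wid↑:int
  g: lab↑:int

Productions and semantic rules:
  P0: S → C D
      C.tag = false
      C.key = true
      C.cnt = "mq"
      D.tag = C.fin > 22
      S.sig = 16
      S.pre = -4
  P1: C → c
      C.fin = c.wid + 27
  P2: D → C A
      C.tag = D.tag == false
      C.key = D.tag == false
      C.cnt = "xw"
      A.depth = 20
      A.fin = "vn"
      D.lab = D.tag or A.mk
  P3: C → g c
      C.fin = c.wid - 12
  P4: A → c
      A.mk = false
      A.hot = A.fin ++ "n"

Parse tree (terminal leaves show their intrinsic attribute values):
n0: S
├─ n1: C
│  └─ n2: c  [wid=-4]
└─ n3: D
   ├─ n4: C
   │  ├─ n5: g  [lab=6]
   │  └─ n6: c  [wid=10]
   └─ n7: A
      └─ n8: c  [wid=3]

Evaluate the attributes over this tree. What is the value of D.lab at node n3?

true

1. n1.tag = false  [false]
2. n1.key = true  [true]
3. n1.cnt = "mq"  ["mq"]
4. n2.wid = -4  [terminal]
5. n1.fin = 23  [c.wid + 27]
6. n3.tag = true  [C.fin > 22]
7. n4.tag = false  [D.tag == false]
8. n4.key = false  [D.tag == false]
9. n4.cnt = "xw"  ["xw"]
10. n5.lab = 6  [terminal]
11. n6.wid = 10  [terminal]
12. n4.fin = -2  [c.wid - 12]
13. n7.depth = 20  [20]
14. n7.fin = "vn"  ["vn"]
15. n8.wid = 3  [terminal]
16. n7.mk = false  [false]
17. n7.hot = "vnn"  [A.fin ++ "n"]
18. n3.lab = true  [D.tag or A.mk]
19. n0.sig = 16  [16]
20. n0.pre = -4  [-4]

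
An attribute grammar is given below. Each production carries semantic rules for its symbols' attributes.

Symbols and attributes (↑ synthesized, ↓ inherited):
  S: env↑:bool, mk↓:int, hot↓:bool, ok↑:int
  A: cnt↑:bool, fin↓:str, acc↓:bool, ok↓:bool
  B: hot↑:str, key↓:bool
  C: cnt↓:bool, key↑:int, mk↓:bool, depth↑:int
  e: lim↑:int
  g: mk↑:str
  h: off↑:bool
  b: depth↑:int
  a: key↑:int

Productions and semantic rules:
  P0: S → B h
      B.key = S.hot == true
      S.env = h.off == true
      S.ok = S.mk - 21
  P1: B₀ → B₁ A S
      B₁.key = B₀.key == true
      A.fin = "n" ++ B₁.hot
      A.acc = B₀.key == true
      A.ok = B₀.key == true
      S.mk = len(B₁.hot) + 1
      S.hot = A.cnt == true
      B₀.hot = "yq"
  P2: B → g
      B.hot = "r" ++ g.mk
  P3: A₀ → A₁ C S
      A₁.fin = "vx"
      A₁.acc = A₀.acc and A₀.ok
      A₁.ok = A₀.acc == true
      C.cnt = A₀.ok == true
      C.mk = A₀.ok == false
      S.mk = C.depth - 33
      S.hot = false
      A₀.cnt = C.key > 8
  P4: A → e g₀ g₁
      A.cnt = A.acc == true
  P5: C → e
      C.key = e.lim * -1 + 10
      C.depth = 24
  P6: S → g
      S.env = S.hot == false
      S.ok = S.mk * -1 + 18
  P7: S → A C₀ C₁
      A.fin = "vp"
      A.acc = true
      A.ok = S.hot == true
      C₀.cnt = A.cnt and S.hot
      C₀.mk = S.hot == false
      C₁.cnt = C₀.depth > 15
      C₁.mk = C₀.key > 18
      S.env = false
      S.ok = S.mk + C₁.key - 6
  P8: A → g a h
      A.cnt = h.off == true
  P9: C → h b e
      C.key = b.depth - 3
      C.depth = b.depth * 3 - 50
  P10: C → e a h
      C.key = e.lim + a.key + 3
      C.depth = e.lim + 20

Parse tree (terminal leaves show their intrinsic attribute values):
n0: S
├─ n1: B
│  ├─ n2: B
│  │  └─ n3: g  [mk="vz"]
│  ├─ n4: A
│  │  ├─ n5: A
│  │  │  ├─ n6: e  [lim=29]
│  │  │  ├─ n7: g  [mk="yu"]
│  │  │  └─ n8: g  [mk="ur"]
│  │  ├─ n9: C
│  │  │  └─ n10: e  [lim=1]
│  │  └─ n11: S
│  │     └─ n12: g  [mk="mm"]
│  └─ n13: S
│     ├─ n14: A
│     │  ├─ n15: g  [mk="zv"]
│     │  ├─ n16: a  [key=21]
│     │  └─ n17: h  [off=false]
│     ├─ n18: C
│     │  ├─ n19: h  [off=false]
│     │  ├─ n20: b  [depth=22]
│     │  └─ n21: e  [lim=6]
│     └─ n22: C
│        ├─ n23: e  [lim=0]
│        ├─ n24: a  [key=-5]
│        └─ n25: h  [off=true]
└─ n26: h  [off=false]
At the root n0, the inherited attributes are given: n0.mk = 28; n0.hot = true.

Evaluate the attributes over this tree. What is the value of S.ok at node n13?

-4

1. n0.mk = 28  [given at root]
2. n0.hot = true  [given at root]
3. n1.key = true  [S.hot == true]
4. n2.key = true  [B₀.key == true]
5. n3.mk = "vz"  [terminal]
6. n2.hot = "rvz"  ["r" ++ g.mk]
7. n4.fin = "nrvz"  ["n" ++ B₁.hot]
8. n4.acc = true  [B₀.key == true]
9. n4.ok = true  [B₀.key == true]
10. n5.fin = "vx"  ["vx"]
11. n5.acc = true  [A₀.acc and A₀.ok]
12. n5.ok = true  [A₀.acc == true]
13. n6.lim = 29  [terminal]
14. n7.mk = "yu"  [terminal]
15. n8.mk = "ur"  [terminal]
16. n5.cnt = true  [A.acc == true]
17. n9.cnt = true  [A₀.ok == true]
18. n9.mk = false  [A₀.ok == false]
19. n10.lim = 1  [terminal]
20. n9.key = 9  [e.lim * -1 + 10]
21. n9.depth = 24  [24]
22. n11.mk = -9  [C.depth - 33]
23. n11.hot = false  [false]
24. n12.mk = "mm"  [terminal]
25. n11.env = true  [S.hot == false]
26. n11.ok = 27  [S.mk * -1 + 18]
27. n4.cnt = true  [C.key > 8]
28. n13.mk = 4  [len(B₁.hot) + 1]
29. n13.hot = true  [A.cnt == true]
30. n14.fin = "vp"  ["vp"]
31. n14.acc = true  [true]
32. n14.ok = true  [S.hot == true]
33. n15.mk = "zv"  [terminal]
34. n16.key = 21  [terminal]
35. n17.off = false  [terminal]
36. n14.cnt = false  [h.off == true]
37. n18.cnt = false  [A.cnt and S.hot]
38. n18.mk = false  [S.hot == false]
39. n19.off = false  [terminal]
40. n20.depth = 22  [terminal]
41. n21.lim = 6  [terminal]
42. n18.key = 19  [b.depth - 3]
43. n18.depth = 16  [b.depth * 3 - 50]
44. n22.cnt = true  [C₀.depth > 15]
45. n22.mk = true  [C₀.key > 18]
46. n23.lim = 0  [terminal]
47. n24.key = -5  [terminal]
48. n25.off = true  [terminal]
49. n22.key = -2  [e.lim + a.key + 3]
50. n22.depth = 20  [e.lim + 20]
51. n13.env = false  [false]
52. n13.ok = -4  [S.mk + C₁.key - 6]
53. n1.hot = "yq"  ["yq"]
54. n26.off = false  [terminal]
55. n0.env = false  [h.off == true]
56. n0.ok = 7  [S.mk - 21]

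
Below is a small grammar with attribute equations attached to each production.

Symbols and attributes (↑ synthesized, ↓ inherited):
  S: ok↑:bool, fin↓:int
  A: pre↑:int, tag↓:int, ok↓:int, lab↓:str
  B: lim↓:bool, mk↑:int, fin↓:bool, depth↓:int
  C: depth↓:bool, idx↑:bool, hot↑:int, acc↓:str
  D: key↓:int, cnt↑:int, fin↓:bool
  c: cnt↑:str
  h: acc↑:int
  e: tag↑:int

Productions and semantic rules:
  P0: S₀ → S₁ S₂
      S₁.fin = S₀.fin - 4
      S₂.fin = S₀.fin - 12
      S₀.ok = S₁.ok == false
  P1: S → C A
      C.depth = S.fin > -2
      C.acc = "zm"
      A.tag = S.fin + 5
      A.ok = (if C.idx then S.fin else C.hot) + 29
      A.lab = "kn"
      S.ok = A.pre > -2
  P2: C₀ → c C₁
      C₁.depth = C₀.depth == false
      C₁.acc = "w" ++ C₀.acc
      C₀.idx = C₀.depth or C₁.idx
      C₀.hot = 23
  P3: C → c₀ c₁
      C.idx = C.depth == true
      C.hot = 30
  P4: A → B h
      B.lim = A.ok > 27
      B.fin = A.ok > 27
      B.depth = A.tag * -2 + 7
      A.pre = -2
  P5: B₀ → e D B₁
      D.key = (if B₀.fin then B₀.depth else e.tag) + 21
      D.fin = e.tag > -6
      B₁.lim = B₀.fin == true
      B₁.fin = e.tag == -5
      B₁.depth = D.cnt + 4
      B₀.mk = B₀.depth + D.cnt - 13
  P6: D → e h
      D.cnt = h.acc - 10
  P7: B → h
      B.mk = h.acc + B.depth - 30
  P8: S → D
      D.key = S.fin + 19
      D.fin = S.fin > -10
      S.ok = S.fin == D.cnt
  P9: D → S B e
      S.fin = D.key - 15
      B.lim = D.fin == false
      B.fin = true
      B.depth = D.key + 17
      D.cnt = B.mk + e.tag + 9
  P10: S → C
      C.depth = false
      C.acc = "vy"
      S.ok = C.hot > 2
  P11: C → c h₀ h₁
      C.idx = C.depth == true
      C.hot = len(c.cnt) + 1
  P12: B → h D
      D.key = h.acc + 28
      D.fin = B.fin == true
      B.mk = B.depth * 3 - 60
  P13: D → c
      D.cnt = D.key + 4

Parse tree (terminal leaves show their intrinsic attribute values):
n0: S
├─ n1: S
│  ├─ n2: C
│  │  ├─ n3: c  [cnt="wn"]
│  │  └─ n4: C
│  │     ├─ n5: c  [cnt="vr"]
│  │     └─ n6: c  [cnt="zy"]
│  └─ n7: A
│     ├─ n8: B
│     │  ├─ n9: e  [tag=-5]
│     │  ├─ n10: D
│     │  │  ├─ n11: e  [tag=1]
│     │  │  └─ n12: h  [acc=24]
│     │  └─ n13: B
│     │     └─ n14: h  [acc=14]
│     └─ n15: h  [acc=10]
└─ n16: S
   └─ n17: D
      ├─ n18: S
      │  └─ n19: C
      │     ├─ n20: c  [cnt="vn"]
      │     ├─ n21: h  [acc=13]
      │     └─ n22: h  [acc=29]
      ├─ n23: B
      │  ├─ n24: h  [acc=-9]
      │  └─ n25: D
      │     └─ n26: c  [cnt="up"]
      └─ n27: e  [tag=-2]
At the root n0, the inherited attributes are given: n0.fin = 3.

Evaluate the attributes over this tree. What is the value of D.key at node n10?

1. n0.fin = 3  [given at root]
2. n1.fin = -1  [S₀.fin - 4]
3. n2.depth = true  [S.fin > -2]
4. n2.acc = "zm"  ["zm"]
5. n3.cnt = "wn"  [terminal]
6. n4.depth = false  [C₀.depth == false]
7. n4.acc = "wzm"  ["w" ++ C₀.acc]
8. n5.cnt = "vr"  [terminal]
9. n6.cnt = "zy"  [terminal]
10. n4.idx = false  [C.depth == true]
11. n4.hot = 30  [30]
12. n2.idx = true  [C₀.depth or C₁.idx]
13. n2.hot = 23  [23]
14. n7.tag = 4  [S.fin + 5]
15. n7.ok = 28  [(if C.idx then S.fin else C.hot) + 29]
16. n7.lab = "kn"  ["kn"]
17. n8.lim = true  [A.ok > 27]
18. n8.fin = true  [A.ok > 27]
19. n8.depth = -1  [A.tag * -2 + 7]
20. n9.tag = -5  [terminal]
21. n10.key = 20  [(if B₀.fin then B₀.depth else e.tag) + 21]
22. n10.fin = true  [e.tag > -6]
23. n11.tag = 1  [terminal]
24. n12.acc = 24  [terminal]
25. n10.cnt = 14  [h.acc - 10]
26. n13.lim = true  [B₀.fin == true]
27. n13.fin = true  [e.tag == -5]
28. n13.depth = 18  [D.cnt + 4]
29. n14.acc = 14  [terminal]
30. n13.mk = 2  [h.acc + B.depth - 30]
31. n8.mk = 0  [B₀.depth + D.cnt - 13]
32. n15.acc = 10  [terminal]
33. n7.pre = -2  [-2]
34. n1.ok = false  [A.pre > -2]
35. n16.fin = -9  [S₀.fin - 12]
36. n17.key = 10  [S.fin + 19]
37. n17.fin = true  [S.fin > -10]
38. n18.fin = -5  [D.key - 15]
39. n19.depth = false  [false]
40. n19.acc = "vy"  ["vy"]
41. n20.cnt = "vn"  [terminal]
42. n21.acc = 13  [terminal]
43. n22.acc = 29  [terminal]
44. n19.idx = false  [C.depth == true]
45. n19.hot = 3  [len(c.cnt) + 1]
46. n18.ok = true  [C.hot > 2]
47. n23.lim = false  [D.fin == false]
48. n23.fin = true  [true]
49. n23.depth = 27  [D.key + 17]
50. n24.acc = -9  [terminal]
51. n25.key = 19  [h.acc + 28]
52. n25.fin = true  [B.fin == true]
53. n26.cnt = "up"  [terminal]
54. n25.cnt = 23  [D.key + 4]
55. n23.mk = 21  [B.depth * 3 - 60]
56. n27.tag = -2  [terminal]
57. n17.cnt = 28  [B.mk + e.tag + 9]
58. n16.ok = false  [S.fin == D.cnt]
59. n0.ok = true  [S₁.ok == false]

20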